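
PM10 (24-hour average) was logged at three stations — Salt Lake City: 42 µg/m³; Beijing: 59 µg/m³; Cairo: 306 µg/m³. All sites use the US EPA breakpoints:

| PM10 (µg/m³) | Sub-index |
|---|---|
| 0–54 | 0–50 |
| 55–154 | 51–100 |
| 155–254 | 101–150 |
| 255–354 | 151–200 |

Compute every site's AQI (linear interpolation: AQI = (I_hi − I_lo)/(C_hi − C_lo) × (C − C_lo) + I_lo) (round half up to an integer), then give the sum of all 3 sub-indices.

268

Salt Lake City: 42 lies in 0–54, so I_lo=0, I_hi=50, C_lo=0, C_hi=54.
(50−0)/(54−0) × (42−0) + 0 = 50/54 × 42 + 0 ≈ 38.89 → 39.
Beijing: row 55–154 (AQI 51–100). (100−51)·(59−55)/(154−55) + 51 = 49·4/99 + 51 ≈ 52.98 → 53.
Cairo: 306 lies in 255–354, so I_lo=151, I_hi=200, C_lo=255, C_hi=354.
(200−151)/(354−255) × (306−255) + 151 = 49/99 × 51 + 151 ≈ 176.24 → 176.
AQIs: Salt Lake City=39, Beijing=53, Cairo=176. Sum = 39 + 53 + 176 = 268.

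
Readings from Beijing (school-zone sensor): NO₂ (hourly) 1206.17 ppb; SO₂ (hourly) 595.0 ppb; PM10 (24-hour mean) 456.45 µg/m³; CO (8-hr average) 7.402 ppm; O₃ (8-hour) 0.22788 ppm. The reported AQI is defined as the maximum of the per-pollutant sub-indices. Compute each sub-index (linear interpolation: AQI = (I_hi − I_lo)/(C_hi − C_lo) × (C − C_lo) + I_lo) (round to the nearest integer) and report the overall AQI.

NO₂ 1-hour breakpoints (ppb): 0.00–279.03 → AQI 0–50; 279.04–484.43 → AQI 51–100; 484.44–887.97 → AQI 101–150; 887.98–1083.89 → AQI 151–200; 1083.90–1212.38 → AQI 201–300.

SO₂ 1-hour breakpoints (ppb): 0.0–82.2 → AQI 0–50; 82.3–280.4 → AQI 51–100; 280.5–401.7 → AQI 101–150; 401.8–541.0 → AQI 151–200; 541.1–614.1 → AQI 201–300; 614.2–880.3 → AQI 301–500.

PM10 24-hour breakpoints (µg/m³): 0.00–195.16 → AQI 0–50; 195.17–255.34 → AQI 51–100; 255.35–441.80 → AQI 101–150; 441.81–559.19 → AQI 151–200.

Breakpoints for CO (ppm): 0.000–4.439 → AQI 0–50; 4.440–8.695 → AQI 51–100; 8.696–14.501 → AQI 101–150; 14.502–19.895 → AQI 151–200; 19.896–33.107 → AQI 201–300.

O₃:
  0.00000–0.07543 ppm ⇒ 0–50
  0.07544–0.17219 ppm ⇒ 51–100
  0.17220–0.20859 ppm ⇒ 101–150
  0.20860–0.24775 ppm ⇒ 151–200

NO₂: row 1083.90–1212.38 (AQI 201–300). (300−201)·(1206.17−1083.90)/(1212.38−1083.90) + 201 = 99·122.27/128.48 + 201 ≈ 295.21 → 295.
SO₂: 595.0 lies in 541.1–614.1, so I_lo=201, I_hi=300, C_lo=541.1, C_hi=614.1.
(300−201)/(614.1−541.1) × (595.0−541.1) + 201 = 99/73.0 × 53.9 + 201 ≈ 274.10 → 274.
PM10: 456.45 lies in 441.81–559.19, so I_lo=151, I_hi=200, C_lo=441.81, C_hi=559.19.
(200−151)/(559.19−441.81) × (456.45−441.81) + 151 = 49/117.38 × 14.64 + 151 ≈ 157.11 → 157.
CO: 7.402 ∈ [4.440, 8.695] ↔ index [51, 100].
51 + (7.402−4.440)·(100−51)/(8.695−4.440) = 51 + 2.962·49/4.255 ≈ 85.11, so AQI = 85.
O₃: 0.22788 ∈ [0.20860, 0.24775] ↔ index [151, 200].
151 + (0.22788−0.20860)·(200−151)/(0.24775−0.20860) = 151 + 0.01928·49/0.03915 ≈ 175.13, so AQI = 175.
Sub-indices: NO₂→295, SO₂→274, PM10→157, CO→85, O₃→175. Overall AQI = max = 295; dominant pollutant is NO₂.
AQI 295: Very Unhealthy.

295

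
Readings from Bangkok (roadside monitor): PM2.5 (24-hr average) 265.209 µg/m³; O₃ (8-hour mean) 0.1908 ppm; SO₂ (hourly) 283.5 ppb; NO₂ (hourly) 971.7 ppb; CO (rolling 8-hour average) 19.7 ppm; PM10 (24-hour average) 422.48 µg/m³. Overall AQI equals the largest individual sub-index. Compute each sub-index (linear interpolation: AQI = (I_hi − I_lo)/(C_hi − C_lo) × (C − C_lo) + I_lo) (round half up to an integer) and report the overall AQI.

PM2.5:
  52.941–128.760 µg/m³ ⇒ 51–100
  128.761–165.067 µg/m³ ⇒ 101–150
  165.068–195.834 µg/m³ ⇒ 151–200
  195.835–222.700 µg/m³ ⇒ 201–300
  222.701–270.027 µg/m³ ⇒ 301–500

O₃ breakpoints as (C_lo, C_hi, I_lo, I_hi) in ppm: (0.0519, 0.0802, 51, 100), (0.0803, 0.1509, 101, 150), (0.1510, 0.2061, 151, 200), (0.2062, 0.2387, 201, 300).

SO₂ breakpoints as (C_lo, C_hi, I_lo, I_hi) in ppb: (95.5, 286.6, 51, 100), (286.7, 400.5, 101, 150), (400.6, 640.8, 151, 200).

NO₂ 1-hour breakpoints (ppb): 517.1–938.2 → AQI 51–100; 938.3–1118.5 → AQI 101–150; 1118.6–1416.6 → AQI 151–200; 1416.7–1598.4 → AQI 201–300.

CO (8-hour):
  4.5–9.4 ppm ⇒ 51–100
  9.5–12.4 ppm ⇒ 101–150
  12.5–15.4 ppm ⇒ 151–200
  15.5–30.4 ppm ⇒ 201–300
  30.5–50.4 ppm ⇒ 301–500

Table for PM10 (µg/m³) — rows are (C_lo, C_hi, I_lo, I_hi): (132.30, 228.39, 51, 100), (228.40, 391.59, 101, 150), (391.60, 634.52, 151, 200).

PM2.5: 265.209 lies in 222.701–270.027, so I_lo=301, I_hi=500, C_lo=222.701, C_hi=270.027.
(500−301)/(270.027−222.701) × (265.209−222.701) + 301 = 199/47.326 × 42.508 + 301 ≈ 479.74 → 480.
O₃ 0.1908: bracket 0.1510–0.2061 → index 151–200; slope 49/0.0551, offset 0.0398.
AQI = 151 + 49/0.0551·0.0398 ≈ 186.39 ⇒ 186.
SO₂: 283.5 ∈ [95.5, 286.6] ↔ index [51, 100].
51 + (283.5−95.5)·(100−51)/(286.6−95.5) = 51 + 188.0·49/191.1 ≈ 99.21, so AQI = 99.
NO₂ 971.7: bracket 938.3–1118.5 → index 101–150; slope 49/180.2, offset 33.4.
AQI = 101 + 49/180.2·33.4 ≈ 110.08 ⇒ 110.
CO 19.7: bracket 15.5–30.4 → index 201–300; slope 99/14.9, offset 4.2.
AQI = 201 + 99/14.9·4.2 ≈ 228.91 ⇒ 229.
PM10: 422.48 lies in 391.60–634.52, so I_lo=151, I_hi=200, C_lo=391.60, C_hi=634.52.
(200−151)/(634.52−391.60) × (422.48−391.60) + 151 = 49/242.92 × 30.88 + 151 ≈ 157.23 → 157.
Sub-indices: PM2.5→480, O₃→186, SO₂→99, NO₂→110, CO→229, PM10→157. Overall AQI = max = 480; dominant pollutant is PM2.5.
AQI 480: Hazardous.

480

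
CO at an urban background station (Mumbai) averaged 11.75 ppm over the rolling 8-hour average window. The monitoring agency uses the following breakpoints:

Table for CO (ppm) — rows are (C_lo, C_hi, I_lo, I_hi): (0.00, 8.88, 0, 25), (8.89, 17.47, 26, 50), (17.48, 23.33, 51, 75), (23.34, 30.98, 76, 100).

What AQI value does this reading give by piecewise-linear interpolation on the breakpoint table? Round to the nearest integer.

34

CO 11.75: bracket 8.89–17.47 → index 26–50; slope 24/8.58, offset 2.86.
AQI = 26 + 24/8.58·2.86 ≈ 34.00 ⇒ 34.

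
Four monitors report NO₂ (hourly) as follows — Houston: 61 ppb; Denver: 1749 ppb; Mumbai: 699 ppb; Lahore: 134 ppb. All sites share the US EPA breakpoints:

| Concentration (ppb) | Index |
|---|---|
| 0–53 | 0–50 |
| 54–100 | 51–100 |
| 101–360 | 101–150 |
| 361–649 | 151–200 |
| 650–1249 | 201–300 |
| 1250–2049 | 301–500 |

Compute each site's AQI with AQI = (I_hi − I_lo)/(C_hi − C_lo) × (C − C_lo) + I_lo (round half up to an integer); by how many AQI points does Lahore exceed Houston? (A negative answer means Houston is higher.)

Houston: 61 ∈ [54, 100] ↔ index [51, 100].
51 + (61−54)·(100−51)/(100−54) = 51 + 7·49/46 ≈ 58.46, so AQI = 58.
Denver: 1749 lies in 1250–2049, so I_lo=301, I_hi=500, C_lo=1250, C_hi=2049.
(500−301)/(2049−1250) × (1749−1250) + 301 = 199/799 × 499 + 301 ≈ 425.28 → 425.
Mumbai: 699 ∈ [650, 1249] ↔ index [201, 300].
201 + (699−650)·(300−201)/(1249−650) = 201 + 49·99/599 ≈ 209.10, so AQI = 209.
Lahore: 134 ∈ [101, 360] ↔ index [101, 150].
101 + (134−101)·(150−101)/(360−101) = 101 + 33·49/259 ≈ 107.24, so AQI = 107.
AQIs: Houston=58, Denver=425, Mumbai=209, Lahore=107. Lahore (107) − Houston (58) = 49.

49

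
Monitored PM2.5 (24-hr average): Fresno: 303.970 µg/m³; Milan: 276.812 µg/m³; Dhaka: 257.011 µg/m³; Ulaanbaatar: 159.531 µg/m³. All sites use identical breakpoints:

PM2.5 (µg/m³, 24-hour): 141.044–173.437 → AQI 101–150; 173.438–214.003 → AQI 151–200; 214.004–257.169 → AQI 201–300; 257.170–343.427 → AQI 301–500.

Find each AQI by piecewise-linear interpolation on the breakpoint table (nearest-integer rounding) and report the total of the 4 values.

1184

Fresno: row 257.170–343.427 (AQI 301–500). (500−301)·(303.970−257.170)/(343.427−257.170) + 301 = 199·46.800/86.257 + 301 ≈ 408.97 → 409.
Milan: 276.812 lies in 257.170–343.427, so I_lo=301, I_hi=500, C_lo=257.170, C_hi=343.427.
(500−301)/(343.427−257.170) × (276.812−257.170) + 301 = 199/86.257 × 19.642 + 301 ≈ 346.32 → 346.
Dhaka 257.011: bracket 214.004–257.169 → index 201–300; slope 99/43.165, offset 43.007.
AQI = 201 + 99/43.165·43.007 ≈ 299.64 ⇒ 300.
Ulaanbaatar 159.531: bracket 141.044–173.437 → index 101–150; slope 49/32.393, offset 18.487.
AQI = 101 + 49/32.393·18.487 ≈ 128.96 ⇒ 129.
AQIs: Fresno=409, Milan=346, Dhaka=300, Ulaanbaatar=129. Sum = 409 + 346 + 300 + 129 = 1184.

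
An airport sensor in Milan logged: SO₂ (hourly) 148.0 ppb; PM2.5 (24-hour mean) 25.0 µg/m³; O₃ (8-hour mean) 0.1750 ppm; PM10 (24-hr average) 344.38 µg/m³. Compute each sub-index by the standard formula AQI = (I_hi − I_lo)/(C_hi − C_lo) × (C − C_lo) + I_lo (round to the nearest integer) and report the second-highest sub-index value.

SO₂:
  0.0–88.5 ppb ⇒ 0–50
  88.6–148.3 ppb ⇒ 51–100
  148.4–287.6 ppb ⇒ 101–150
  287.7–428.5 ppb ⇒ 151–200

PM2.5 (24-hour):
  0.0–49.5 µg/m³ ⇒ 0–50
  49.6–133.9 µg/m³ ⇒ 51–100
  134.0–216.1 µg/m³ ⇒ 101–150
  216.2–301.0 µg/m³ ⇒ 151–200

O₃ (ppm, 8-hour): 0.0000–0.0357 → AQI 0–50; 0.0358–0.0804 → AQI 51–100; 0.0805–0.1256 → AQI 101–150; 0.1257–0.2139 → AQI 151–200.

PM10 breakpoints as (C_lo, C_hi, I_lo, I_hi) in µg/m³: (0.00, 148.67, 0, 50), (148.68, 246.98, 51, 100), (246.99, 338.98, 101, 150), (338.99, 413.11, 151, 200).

SO₂: row 88.6–148.3 (AQI 51–100). (100−51)·(148.0−88.6)/(148.3−88.6) + 51 = 49·59.4/59.7 + 51 ≈ 99.75 → 100.
PM2.5: 25.0 lies in 0.0–49.5, so I_lo=0, I_hi=50, C_lo=0.0, C_hi=49.5.
(50−0)/(49.5−0.0) × (25.0−0.0) + 0 = 50/49.5 × 25.0 + 0 ≈ 25.25 → 25.
O₃: 0.1750 lies in 0.1257–0.2139, so I_lo=151, I_hi=200, C_lo=0.1257, C_hi=0.2139.
(200−151)/(0.2139−0.1257) × (0.1750−0.1257) + 151 = 49/0.0882 × 0.0493 + 151 ≈ 178.39 → 178.
PM10: row 338.99–413.11 (AQI 151–200). (200−151)·(344.38−338.99)/(413.11−338.99) + 151 = 49·5.39/74.12 + 151 ≈ 154.56 → 155.
Sub-indices: SO₂→100, PM2.5→25, O₃→178, PM10→155. Ranked high→low: 178, 155, 100, 25. Second-highest sub-index = 155.

155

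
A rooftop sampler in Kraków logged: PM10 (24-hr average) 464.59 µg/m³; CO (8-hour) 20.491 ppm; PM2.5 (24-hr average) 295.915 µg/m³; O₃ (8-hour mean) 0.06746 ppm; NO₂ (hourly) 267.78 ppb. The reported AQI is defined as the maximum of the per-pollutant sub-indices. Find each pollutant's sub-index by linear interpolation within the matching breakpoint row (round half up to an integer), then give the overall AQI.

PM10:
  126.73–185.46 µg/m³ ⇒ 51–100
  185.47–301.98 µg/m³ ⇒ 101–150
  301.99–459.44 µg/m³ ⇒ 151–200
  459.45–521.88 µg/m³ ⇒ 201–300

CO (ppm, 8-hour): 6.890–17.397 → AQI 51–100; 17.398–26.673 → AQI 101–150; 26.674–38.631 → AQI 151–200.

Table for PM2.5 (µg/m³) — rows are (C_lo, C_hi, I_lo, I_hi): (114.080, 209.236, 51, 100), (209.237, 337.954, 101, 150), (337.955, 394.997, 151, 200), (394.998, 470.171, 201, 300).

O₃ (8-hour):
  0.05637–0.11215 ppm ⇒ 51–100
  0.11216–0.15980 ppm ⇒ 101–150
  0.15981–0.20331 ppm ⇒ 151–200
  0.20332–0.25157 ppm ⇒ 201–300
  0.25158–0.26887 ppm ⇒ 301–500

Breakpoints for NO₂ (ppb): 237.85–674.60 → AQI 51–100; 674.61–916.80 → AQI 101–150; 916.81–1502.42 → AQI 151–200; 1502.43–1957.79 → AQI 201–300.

209

PM10 464.59: bracket 459.45–521.88 → index 201–300; slope 99/62.43, offset 5.14.
AQI = 201 + 99/62.43·5.14 ≈ 209.15 ⇒ 209.
CO 20.491: bracket 17.398–26.673 → index 101–150; slope 49/9.275, offset 3.093.
AQI = 101 + 49/9.275·3.093 ≈ 117.34 ⇒ 117.
PM2.5: 295.915 lies in 209.237–337.954, so I_lo=101, I_hi=150, C_lo=209.237, C_hi=337.954.
(150−101)/(337.954−209.237) × (295.915−209.237) + 101 = 49/128.717 × 86.678 + 101 ≈ 134.00 → 134.
O₃: 0.06746 ∈ [0.05637, 0.11215] ↔ index [51, 100].
51 + (0.06746−0.05637)·(100−51)/(0.11215−0.05637) = 51 + 0.01109·49/0.05578 ≈ 60.74, so AQI = 61.
NO₂ 267.78: bracket 237.85–674.60 → index 51–100; slope 49/436.75, offset 29.93.
AQI = 51 + 49/436.75·29.93 ≈ 54.36 ⇒ 54.
Sub-indices: PM10→209, CO→117, PM2.5→134, O₃→61, NO₂→54. Overall AQI = max = 209; dominant pollutant is PM10.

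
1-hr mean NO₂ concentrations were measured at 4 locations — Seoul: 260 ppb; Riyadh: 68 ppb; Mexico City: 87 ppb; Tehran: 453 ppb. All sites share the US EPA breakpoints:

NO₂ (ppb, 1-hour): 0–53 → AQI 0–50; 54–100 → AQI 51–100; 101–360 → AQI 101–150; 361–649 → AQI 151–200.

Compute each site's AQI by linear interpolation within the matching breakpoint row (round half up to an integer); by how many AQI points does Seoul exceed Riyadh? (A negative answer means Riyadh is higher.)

65

Seoul 260: bracket 101–360 → index 101–150; slope 49/259, offset 159.
AQI = 101 + 49/259·159 ≈ 131.08 ⇒ 131.
Riyadh: 68 ∈ [54, 100] ↔ index [51, 100].
51 + (68−54)·(100−51)/(100−54) = 51 + 14·49/46 ≈ 65.91, so AQI = 66.
Mexico City: row 54–100 (AQI 51–100). (100−51)·(87−54)/(100−54) + 51 = 49·33/46 + 51 ≈ 86.15 → 86.
Tehran 453: bracket 361–649 → index 151–200; slope 49/288, offset 92.
AQI = 151 + 49/288·92 ≈ 166.65 ⇒ 167.
AQIs: Seoul=131, Riyadh=66, Mexico City=86, Tehran=167. Seoul (131) − Riyadh (66) = 65.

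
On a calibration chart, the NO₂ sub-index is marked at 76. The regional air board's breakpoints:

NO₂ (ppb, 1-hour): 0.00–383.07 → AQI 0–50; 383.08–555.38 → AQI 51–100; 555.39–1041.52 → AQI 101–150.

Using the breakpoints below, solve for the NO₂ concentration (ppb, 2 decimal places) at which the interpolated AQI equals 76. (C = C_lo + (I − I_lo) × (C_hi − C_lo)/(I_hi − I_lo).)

AQI 76 lies in the 51–100 band, which corresponds to 383.08–555.38 ppb.
C = 383.08 + (76−51)×(555.38−383.08)/(100−51) = 383.08 + 25×172.30/49 ≈ 470.9882 ppb → 470.99 ppb to 2 dp.

470.99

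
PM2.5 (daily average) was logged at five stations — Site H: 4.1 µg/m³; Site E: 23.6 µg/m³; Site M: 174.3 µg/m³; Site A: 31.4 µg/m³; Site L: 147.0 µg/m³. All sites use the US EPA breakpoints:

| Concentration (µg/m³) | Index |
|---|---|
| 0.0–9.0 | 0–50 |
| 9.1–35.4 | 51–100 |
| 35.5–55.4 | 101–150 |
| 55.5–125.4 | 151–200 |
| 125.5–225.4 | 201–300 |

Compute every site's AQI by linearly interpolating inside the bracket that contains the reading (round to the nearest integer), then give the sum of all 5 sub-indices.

665

Site H: 4.1 ∈ [0.0, 9.0] ↔ index [0, 50].
0 + (4.1−0.0)·(50−0)/(9.0−0.0) = 0 + 4.1·50/9.0 ≈ 22.78, so AQI = 23.
Site E 23.6: bracket 9.1–35.4 → index 51–100; slope 49/26.3, offset 14.5.
AQI = 51 + 49/26.3·14.5 ≈ 78.02 ⇒ 78.
Site M: 174.3 ∈ [125.5, 225.4] ↔ index [201, 300].
201 + (174.3−125.5)·(300−201)/(225.4−125.5) = 201 + 48.8·99/99.9 ≈ 249.36, so AQI = 249.
Site A 31.4: bracket 9.1–35.4 → index 51–100; slope 49/26.3, offset 22.3.
AQI = 51 + 49/26.3·22.3 ≈ 92.55 ⇒ 93.
Site L: 147.0 lies in 125.5–225.4, so I_lo=201, I_hi=300, C_lo=125.5, C_hi=225.4.
(300−201)/(225.4−125.5) × (147.0−125.5) + 201 = 99/99.9 × 21.5 + 201 ≈ 222.31 → 222.
AQIs: Site H=23, Site E=78, Site M=249, Site A=93, Site L=222. Sum = 23 + 78 + 249 + 93 + 222 = 665.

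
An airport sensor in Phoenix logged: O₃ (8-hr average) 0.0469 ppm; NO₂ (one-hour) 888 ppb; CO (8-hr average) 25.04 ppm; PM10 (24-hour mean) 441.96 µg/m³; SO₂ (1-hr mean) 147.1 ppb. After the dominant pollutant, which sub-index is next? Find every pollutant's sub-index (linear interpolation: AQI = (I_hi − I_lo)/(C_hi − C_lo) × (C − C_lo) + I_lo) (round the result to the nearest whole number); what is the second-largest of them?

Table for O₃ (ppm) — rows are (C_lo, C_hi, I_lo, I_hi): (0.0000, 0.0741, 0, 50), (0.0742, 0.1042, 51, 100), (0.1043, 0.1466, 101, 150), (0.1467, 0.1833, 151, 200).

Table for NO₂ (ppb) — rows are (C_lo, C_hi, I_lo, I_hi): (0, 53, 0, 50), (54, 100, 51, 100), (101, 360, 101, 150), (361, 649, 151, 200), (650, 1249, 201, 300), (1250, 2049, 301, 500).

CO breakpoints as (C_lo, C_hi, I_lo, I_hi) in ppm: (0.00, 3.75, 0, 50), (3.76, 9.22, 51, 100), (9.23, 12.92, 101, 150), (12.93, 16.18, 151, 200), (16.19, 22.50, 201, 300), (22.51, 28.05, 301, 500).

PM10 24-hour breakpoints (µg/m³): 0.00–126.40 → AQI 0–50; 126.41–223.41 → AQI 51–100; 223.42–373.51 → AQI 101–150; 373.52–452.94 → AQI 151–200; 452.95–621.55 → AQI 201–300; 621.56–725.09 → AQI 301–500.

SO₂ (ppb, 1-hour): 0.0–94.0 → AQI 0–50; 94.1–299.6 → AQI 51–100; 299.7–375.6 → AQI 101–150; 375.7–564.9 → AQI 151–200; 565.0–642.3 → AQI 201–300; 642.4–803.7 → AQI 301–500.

240

O₃: 0.0469 lies in 0.0000–0.0741, so I_lo=0, I_hi=50, C_lo=0.0000, C_hi=0.0741.
(50−0)/(0.0741−0.0000) × (0.0469−0.0000) + 0 = 50/0.0741 × 0.0469 + 0 ≈ 31.65 → 32.
NO₂: 888 ∈ [650, 1249] ↔ index [201, 300].
201 + (888−650)·(300−201)/(1249−650) = 201 + 238·99/599 ≈ 240.34, so AQI = 240.
CO: 25.04 lies in 22.51–28.05, so I_lo=301, I_hi=500, C_lo=22.51, C_hi=28.05.
(500−301)/(28.05−22.51) × (25.04−22.51) + 301 = 199/5.54 × 2.53 + 301 ≈ 391.88 → 392.
PM10: 441.96 ∈ [373.52, 452.94] ↔ index [151, 200].
151 + (441.96−373.52)·(200−151)/(452.94−373.52) = 151 + 68.44·49/79.42 ≈ 193.23, so AQI = 193.
SO₂ 147.1: bracket 94.1–299.6 → index 51–100; slope 49/205.5, offset 53.0.
AQI = 51 + 49/205.5·53.0 ≈ 63.64 ⇒ 64.
Sub-indices: O₃→32, NO₂→240, CO→392, PM10→193, SO₂→64. Ranked high→low: 392, 240, 193, 64, 32. Second-highest sub-index = 240.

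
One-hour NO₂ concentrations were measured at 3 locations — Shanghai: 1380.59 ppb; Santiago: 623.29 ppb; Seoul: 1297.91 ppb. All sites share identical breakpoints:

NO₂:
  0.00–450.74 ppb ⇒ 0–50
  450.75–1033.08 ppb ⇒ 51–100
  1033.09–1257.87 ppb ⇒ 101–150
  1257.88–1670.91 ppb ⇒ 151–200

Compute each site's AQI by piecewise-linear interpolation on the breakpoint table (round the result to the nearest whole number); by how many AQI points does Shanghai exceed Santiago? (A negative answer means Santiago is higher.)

100

Shanghai: 1380.59 ∈ [1257.88, 1670.91] ↔ index [151, 200].
151 + (1380.59−1257.88)·(200−151)/(1670.91−1257.88) = 151 + 122.71·49/413.03 ≈ 165.56, so AQI = 166.
Santiago 623.29: bracket 450.75–1033.08 → index 51–100; slope 49/582.33, offset 172.54.
AQI = 51 + 49/582.33·172.54 ≈ 65.52 ⇒ 66.
Seoul 1297.91: bracket 1257.88–1670.91 → index 151–200; slope 49/413.03, offset 40.03.
AQI = 151 + 49/413.03·40.03 ≈ 155.75 ⇒ 156.
AQIs: Shanghai=166, Santiago=66, Seoul=156. Shanghai (166) − Santiago (66) = 100.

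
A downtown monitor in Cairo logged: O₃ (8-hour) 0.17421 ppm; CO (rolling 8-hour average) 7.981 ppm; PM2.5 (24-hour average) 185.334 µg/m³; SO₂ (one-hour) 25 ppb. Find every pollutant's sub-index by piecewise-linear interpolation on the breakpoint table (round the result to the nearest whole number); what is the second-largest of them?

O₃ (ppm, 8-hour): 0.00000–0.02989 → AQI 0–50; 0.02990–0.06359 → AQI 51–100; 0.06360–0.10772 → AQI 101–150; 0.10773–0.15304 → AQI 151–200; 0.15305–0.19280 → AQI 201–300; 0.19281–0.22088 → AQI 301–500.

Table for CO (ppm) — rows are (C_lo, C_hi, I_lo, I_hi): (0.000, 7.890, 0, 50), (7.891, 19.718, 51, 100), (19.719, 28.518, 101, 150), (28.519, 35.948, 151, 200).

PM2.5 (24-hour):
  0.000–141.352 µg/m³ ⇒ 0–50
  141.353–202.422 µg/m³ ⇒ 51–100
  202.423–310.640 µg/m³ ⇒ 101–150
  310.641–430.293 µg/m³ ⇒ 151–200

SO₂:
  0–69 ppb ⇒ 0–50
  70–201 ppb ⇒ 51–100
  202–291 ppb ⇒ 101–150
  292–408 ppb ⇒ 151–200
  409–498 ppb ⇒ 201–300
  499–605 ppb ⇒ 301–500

86

O₃ 0.17421: bracket 0.15305–0.19280 → index 201–300; slope 99/0.03975, offset 0.02116.
AQI = 201 + 99/0.03975·0.02116 ≈ 253.70 ⇒ 254.
CO: 7.981 ∈ [7.891, 19.718] ↔ index [51, 100].
51 + (7.981−7.891)·(100−51)/(19.718−7.891) = 51 + 0.090·49/11.827 ≈ 51.37, so AQI = 51.
PM2.5: row 141.353–202.422 (AQI 51–100). (100−51)·(185.334−141.353)/(202.422−141.353) + 51 = 49·43.981/61.069 + 51 ≈ 86.29 → 86.
SO₂: 25 ∈ [0, 69] ↔ index [0, 50].
0 + (25−0)·(50−0)/(69−0) = 0 + 25·50/69 ≈ 18.12, so AQI = 18.
Sub-indices: O₃→254, CO→51, PM2.5→86, SO₂→18. Ranked high→low: 254, 86, 51, 18. Second-highest sub-index = 86.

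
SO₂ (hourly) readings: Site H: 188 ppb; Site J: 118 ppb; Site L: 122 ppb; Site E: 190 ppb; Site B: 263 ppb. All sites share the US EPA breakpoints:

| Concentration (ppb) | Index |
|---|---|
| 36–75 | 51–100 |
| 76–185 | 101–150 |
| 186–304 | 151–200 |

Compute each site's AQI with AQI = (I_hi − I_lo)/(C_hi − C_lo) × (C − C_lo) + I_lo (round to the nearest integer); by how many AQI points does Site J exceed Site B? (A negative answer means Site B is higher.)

-63

Site H 188: bracket 186–304 → index 151–200; slope 49/118, offset 2.
AQI = 151 + 49/118·2 ≈ 151.83 ⇒ 152.
Site J: row 76–185 (AQI 101–150). (150−101)·(118−76)/(185−76) + 101 = 49·42/109 + 101 ≈ 119.88 → 120.
Site L: 122 ∈ [76, 185] ↔ index [101, 150].
101 + (122−76)·(150−101)/(185−76) = 101 + 46·49/109 ≈ 121.68, so AQI = 122.
Site E: 190 lies in 186–304, so I_lo=151, I_hi=200, C_lo=186, C_hi=304.
(200−151)/(304−186) × (190−186) + 151 = 49/118 × 4 + 151 ≈ 152.66 → 153.
Site B 263: bracket 186–304 → index 151–200; slope 49/118, offset 77.
AQI = 151 + 49/118·77 ≈ 182.97 ⇒ 183.
AQIs: Site H=152, Site J=120, Site L=122, Site E=153, Site B=183. Site J (120) − Site B (183) = -63.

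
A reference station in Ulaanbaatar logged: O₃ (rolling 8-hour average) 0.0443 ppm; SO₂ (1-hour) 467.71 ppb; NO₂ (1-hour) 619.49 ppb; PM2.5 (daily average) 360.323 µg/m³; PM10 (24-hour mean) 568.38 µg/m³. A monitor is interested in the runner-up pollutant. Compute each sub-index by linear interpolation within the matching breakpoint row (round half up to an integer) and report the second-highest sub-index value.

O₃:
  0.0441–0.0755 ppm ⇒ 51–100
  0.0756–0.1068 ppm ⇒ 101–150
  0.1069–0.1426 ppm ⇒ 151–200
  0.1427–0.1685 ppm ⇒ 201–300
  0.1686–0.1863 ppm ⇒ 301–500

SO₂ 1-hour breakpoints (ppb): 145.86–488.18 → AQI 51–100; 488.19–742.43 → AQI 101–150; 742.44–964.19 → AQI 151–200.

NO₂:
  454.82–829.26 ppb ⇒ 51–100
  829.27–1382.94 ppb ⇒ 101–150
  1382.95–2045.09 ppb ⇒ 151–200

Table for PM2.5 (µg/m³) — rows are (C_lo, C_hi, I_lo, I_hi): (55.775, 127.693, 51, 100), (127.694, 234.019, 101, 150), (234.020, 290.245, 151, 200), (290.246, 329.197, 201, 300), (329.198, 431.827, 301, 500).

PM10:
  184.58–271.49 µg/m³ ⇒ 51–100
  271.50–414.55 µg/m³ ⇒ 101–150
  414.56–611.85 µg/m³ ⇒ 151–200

O₃: 0.0443 ∈ [0.0441, 0.0755] ↔ index [51, 100].
51 + (0.0443−0.0441)·(100−51)/(0.0755−0.0441) = 51 + 0.0002·49/0.0314 ≈ 51.31, so AQI = 51.
SO₂: row 145.86–488.18 (AQI 51–100). (100−51)·(467.71−145.86)/(488.18−145.86) + 51 = 49·321.85/342.32 + 51 ≈ 97.07 → 97.
NO₂ 619.49: bracket 454.82–829.26 → index 51–100; slope 49/374.44, offset 164.67.
AQI = 51 + 49/374.44·164.67 ≈ 72.55 ⇒ 73.
PM2.5: row 329.198–431.827 (AQI 301–500). (500−301)·(360.323−329.198)/(431.827−329.198) + 301 = 199·31.125/102.629 + 301 ≈ 361.35 → 361.
PM10 568.38: bracket 414.56–611.85 → index 151–200; slope 49/197.29, offset 153.82.
AQI = 151 + 49/197.29·153.82 ≈ 189.20 ⇒ 189.
Sub-indices: O₃→51, SO₂→97, NO₂→73, PM2.5→361, PM10→189. Ranked high→low: 361, 189, 97, 73, 51. Second-highest sub-index = 189.

189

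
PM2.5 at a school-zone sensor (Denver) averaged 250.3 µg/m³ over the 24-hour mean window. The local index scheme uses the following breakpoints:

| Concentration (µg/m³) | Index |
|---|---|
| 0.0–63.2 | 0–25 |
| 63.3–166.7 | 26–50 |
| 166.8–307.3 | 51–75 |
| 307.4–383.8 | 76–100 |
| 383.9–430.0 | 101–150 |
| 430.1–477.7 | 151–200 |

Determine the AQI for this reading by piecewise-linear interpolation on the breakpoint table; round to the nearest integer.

PM2.5: 250.3 lies in 166.8–307.3, so I_lo=51, I_hi=75, C_lo=166.8, C_hi=307.3.
(75−51)/(307.3−166.8) × (250.3−166.8) + 51 = 24/140.5 × 83.5 + 51 ≈ 65.26 → 65.

65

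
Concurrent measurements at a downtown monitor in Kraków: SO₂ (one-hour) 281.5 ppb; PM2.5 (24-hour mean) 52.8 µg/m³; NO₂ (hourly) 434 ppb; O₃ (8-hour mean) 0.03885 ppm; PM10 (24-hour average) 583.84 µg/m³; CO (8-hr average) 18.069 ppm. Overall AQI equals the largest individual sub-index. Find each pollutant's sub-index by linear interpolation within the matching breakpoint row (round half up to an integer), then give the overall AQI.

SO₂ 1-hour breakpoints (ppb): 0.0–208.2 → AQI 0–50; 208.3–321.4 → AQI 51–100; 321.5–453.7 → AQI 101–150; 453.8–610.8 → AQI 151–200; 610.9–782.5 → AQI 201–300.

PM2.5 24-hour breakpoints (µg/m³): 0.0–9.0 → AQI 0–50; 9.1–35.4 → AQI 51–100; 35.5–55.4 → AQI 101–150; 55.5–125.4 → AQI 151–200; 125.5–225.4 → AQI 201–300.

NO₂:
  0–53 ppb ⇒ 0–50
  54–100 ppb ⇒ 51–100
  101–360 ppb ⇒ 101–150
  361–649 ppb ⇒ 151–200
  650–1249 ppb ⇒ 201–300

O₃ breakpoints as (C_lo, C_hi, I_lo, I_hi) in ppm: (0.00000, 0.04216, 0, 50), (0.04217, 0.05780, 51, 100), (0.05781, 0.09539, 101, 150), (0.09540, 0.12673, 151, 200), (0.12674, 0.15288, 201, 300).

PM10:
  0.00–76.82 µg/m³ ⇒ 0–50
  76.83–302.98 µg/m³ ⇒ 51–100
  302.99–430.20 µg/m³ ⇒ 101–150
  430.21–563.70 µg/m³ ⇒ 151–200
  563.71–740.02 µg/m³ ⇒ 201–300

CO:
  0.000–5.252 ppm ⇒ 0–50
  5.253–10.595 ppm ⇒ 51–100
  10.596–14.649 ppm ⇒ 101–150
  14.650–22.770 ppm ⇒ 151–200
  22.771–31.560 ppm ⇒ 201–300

SO₂: 281.5 lies in 208.3–321.4, so I_lo=51, I_hi=100, C_lo=208.3, C_hi=321.4.
(100−51)/(321.4−208.3) × (281.5−208.3) + 51 = 49/113.1 × 73.2 + 51 ≈ 82.71 → 83.
PM2.5: 52.8 lies in 35.5–55.4, so I_lo=101, I_hi=150, C_lo=35.5, C_hi=55.4.
(150−101)/(55.4−35.5) × (52.8−35.5) + 101 = 49/19.9 × 17.3 + 101 ≈ 143.60 → 144.
NO₂: 434 ∈ [361, 649] ↔ index [151, 200].
151 + (434−361)·(200−151)/(649−361) = 151 + 73·49/288 ≈ 163.42, so AQI = 163.
O₃: 0.03885 lies in 0.00000–0.04216, so I_lo=0, I_hi=50, C_lo=0.00000, C_hi=0.04216.
(50−0)/(0.04216−0.00000) × (0.03885−0.00000) + 0 = 50/0.04216 × 0.03885 + 0 ≈ 46.07 → 46.
PM10: 583.84 lies in 563.71–740.02, so I_lo=201, I_hi=300, C_lo=563.71, C_hi=740.02.
(300−201)/(740.02−563.71) × (583.84−563.71) + 201 = 99/176.31 × 20.13 + 201 ≈ 212.30 → 212.
CO: 18.069 ∈ [14.650, 22.770] ↔ index [151, 200].
151 + (18.069−14.650)·(200−151)/(22.770−14.650) = 151 + 3.419·49/8.120 ≈ 171.63, so AQI = 172.
Sub-indices: SO₂→83, PM2.5→144, NO₂→163, O₃→46, PM10→212, CO→172. Overall AQI = max = 212; dominant pollutant is PM10.
AQI 212: Very Unhealthy.

212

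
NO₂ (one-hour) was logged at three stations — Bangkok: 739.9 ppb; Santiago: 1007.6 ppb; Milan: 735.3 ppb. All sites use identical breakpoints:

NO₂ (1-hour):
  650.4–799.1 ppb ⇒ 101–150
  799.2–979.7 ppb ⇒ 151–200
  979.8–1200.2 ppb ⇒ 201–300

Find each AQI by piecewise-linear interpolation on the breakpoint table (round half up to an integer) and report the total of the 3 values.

Bangkok: 739.9 lies in 650.4–799.1, so I_lo=101, I_hi=150, C_lo=650.4, C_hi=799.1.
(150−101)/(799.1−650.4) × (739.9−650.4) + 101 = 49/148.7 × 89.5 + 101 ≈ 130.49 → 130.
Santiago: 1007.6 ∈ [979.8, 1200.2] ↔ index [201, 300].
201 + (1007.6−979.8)·(300−201)/(1200.2−979.8) = 201 + 27.8·99/220.4 ≈ 213.49, so AQI = 213.
Milan 735.3: bracket 650.4–799.1 → index 101–150; slope 49/148.7, offset 84.9.
AQI = 101 + 49/148.7·84.9 ≈ 128.98 ⇒ 129.
AQIs: Bangkok=130, Santiago=213, Milan=129. Sum = 130 + 213 + 129 = 472.

472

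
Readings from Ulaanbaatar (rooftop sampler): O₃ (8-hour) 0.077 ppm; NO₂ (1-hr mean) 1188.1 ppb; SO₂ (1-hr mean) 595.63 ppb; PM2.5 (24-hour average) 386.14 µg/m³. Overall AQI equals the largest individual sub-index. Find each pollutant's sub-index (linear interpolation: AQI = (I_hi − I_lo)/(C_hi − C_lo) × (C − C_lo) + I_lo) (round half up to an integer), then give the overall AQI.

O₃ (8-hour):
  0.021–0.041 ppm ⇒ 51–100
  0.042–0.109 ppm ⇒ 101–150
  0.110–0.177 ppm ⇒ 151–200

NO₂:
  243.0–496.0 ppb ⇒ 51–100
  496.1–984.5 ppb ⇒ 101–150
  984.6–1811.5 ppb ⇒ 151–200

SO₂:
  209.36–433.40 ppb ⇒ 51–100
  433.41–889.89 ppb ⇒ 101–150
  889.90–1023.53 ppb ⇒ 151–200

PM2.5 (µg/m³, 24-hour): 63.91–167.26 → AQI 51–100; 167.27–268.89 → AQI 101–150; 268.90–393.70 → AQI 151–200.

197

O₃: row 0.042–0.109 (AQI 101–150). (150−101)·(0.077−0.042)/(0.109−0.042) + 101 = 49·0.035/0.067 + 101 ≈ 126.60 → 127.
NO₂ 1188.1: bracket 984.6–1811.5 → index 151–200; slope 49/826.9, offset 203.5.
AQI = 151 + 49/826.9·203.5 ≈ 163.06 ⇒ 163.
SO₂: 595.63 lies in 433.41–889.89, so I_lo=101, I_hi=150, C_lo=433.41, C_hi=889.89.
(150−101)/(889.89−433.41) × (595.63−433.41) + 101 = 49/456.48 × 162.22 + 101 ≈ 118.41 → 118.
PM2.5: row 268.90–393.70 (AQI 151–200). (200−151)·(386.14−268.90)/(393.70−268.90) + 151 = 49·117.24/124.80 + 151 ≈ 197.03 → 197.
Sub-indices: O₃→127, NO₂→163, SO₂→118, PM2.5→197. Overall AQI = max = 197; dominant pollutant is PM2.5.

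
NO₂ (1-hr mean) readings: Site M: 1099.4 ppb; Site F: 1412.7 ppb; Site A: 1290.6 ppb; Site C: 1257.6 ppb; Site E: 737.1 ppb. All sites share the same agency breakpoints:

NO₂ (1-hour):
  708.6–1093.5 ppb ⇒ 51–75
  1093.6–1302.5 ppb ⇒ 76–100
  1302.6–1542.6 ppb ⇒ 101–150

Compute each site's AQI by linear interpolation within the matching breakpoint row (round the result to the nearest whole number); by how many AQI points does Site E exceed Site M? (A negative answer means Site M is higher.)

-24

Site M 1099.4: bracket 1093.6–1302.5 → index 76–100; slope 24/208.9, offset 5.8.
AQI = 76 + 24/208.9·5.8 ≈ 76.67 ⇒ 77.
Site F: row 1302.6–1542.6 (AQI 101–150). (150−101)·(1412.7−1302.6)/(1542.6−1302.6) + 101 = 49·110.1/240.0 + 101 ≈ 123.48 → 123.
Site A: row 1093.6–1302.5 (AQI 76–100). (100−76)·(1290.6−1093.6)/(1302.5−1093.6) + 76 = 24·197.0/208.9 + 76 ≈ 98.63 → 99.
Site C: 1257.6 lies in 1093.6–1302.5, so I_lo=76, I_hi=100, C_lo=1093.6, C_hi=1302.5.
(100−76)/(1302.5−1093.6) × (1257.6−1093.6) + 76 = 24/208.9 × 164.0 + 76 ≈ 94.84 → 95.
Site E 737.1: bracket 708.6–1093.5 → index 51–75; slope 24/384.9, offset 28.5.
AQI = 51 + 24/384.9·28.5 ≈ 52.78 ⇒ 53.
AQIs: Site M=77, Site F=123, Site A=99, Site C=95, Site E=53. Site E (53) − Site M (77) = -24.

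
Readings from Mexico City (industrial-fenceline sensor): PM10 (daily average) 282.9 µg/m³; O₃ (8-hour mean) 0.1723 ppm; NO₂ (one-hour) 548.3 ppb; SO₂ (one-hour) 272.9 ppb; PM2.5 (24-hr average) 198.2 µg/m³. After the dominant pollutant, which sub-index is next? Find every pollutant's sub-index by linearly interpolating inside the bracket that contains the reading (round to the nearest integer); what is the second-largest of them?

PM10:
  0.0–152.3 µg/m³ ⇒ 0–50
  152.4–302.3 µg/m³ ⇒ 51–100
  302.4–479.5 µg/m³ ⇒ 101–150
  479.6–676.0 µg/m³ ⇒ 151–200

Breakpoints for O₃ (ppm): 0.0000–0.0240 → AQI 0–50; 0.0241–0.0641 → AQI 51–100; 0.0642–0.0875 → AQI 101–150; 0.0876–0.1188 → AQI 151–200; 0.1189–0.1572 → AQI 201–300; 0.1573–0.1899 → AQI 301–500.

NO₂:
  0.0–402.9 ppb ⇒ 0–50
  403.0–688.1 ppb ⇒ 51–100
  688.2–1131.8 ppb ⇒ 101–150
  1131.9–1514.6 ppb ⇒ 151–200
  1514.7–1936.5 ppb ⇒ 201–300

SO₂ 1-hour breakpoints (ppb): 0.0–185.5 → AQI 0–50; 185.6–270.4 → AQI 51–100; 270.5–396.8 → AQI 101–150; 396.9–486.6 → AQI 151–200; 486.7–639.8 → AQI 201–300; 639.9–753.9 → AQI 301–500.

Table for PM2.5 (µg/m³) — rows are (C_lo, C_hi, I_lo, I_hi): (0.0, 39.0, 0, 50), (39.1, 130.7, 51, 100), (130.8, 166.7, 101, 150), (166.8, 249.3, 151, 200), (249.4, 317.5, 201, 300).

PM10: row 152.4–302.3 (AQI 51–100). (100−51)·(282.9−152.4)/(302.3−152.4) + 51 = 49·130.5/149.9 + 51 ≈ 93.66 → 94.
O₃ 0.1723: bracket 0.1573–0.1899 → index 301–500; slope 199/0.0326, offset 0.0150.
AQI = 301 + 199/0.0326·0.0150 ≈ 392.56 ⇒ 393.
NO₂: row 403.0–688.1 (AQI 51–100). (100−51)·(548.3−403.0)/(688.1−403.0) + 51 = 49·145.3/285.1 + 51 ≈ 75.97 → 76.
SO₂ 272.9: bracket 270.5–396.8 → index 101–150; slope 49/126.3, offset 2.4.
AQI = 101 + 49/126.3·2.4 ≈ 101.93 ⇒ 102.
PM2.5: row 166.8–249.3 (AQI 151–200). (200−151)·(198.2−166.8)/(249.3−166.8) + 151 = 49·31.4/82.5 + 151 ≈ 169.65 → 170.
Sub-indices: PM10→94, O₃→393, NO₂→76, SO₂→102, PM2.5→170. Ranked high→low: 393, 170, 102, 94, 76. Second-highest sub-index = 170.

170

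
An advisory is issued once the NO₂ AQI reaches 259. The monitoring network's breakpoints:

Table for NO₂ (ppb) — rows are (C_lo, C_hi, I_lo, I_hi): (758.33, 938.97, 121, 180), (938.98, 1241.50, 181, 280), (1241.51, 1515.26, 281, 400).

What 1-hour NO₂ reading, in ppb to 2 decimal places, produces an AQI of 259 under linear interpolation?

1177.33

AQI 259 lies in the 181–280 band, which corresponds to 938.98–1241.50 ppb.
C = 938.98 + (259−181)×(1241.50−938.98)/(280−181) = 938.98 + 78×302.52/99 ≈ 1177.3291 ppb → 1177.33 ppb to 2 dp.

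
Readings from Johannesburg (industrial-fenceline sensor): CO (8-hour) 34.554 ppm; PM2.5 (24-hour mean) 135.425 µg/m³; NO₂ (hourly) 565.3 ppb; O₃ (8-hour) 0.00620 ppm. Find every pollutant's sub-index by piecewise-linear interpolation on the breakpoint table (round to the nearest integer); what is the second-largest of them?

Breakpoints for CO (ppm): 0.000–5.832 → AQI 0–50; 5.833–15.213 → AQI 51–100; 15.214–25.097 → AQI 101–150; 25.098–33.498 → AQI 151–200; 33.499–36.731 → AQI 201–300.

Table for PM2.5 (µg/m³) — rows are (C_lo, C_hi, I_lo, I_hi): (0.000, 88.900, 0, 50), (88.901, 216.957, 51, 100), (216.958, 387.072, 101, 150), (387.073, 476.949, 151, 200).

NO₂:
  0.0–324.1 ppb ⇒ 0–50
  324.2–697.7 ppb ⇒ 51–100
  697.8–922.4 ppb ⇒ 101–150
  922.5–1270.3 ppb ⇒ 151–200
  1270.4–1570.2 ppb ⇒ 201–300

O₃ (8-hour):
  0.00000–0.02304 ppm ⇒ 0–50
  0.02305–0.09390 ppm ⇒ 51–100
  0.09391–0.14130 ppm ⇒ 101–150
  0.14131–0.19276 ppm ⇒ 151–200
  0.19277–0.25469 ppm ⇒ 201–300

83

CO: 34.554 ∈ [33.499, 36.731] ↔ index [201, 300].
201 + (34.554−33.499)·(300−201)/(36.731−33.499) = 201 + 1.055·99/3.232 ≈ 233.32, so AQI = 233.
PM2.5 135.425: bracket 88.901–216.957 → index 51–100; slope 49/128.056, offset 46.524.
AQI = 51 + 49/128.056·46.524 ≈ 68.80 ⇒ 69.
NO₂: row 324.2–697.7 (AQI 51–100). (100−51)·(565.3−324.2)/(697.7−324.2) + 51 = 49·241.1/373.5 + 51 ≈ 82.63 → 83.
O₃: row 0.00000–0.02304 (AQI 0–50). (50−0)·(0.00620−0.00000)/(0.02304−0.00000) + 0 = 50·0.00620/0.02304 + 0 ≈ 13.45 → 13.
Sub-indices: CO→233, PM2.5→69, NO₂→83, O₃→13. Ranked high→low: 233, 83, 69, 13. Second-highest sub-index = 83.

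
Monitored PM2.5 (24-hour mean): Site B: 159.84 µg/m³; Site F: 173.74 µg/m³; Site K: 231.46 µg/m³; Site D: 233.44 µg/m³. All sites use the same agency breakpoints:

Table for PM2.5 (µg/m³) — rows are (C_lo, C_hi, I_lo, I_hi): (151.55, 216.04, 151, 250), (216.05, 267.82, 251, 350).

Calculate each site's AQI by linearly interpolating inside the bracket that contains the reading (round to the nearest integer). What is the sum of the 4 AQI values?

Site B: 159.84 lies in 151.55–216.04, so I_lo=151, I_hi=250, C_lo=151.55, C_hi=216.04.
(250−151)/(216.04−151.55) × (159.84−151.55) + 151 = 99/64.49 × 8.29 + 151 ≈ 163.73 → 164.
Site F 173.74: bracket 151.55–216.04 → index 151–250; slope 99/64.49, offset 22.19.
AQI = 151 + 99/64.49·22.19 ≈ 185.06 ⇒ 185.
Site K 231.46: bracket 216.05–267.82 → index 251–350; slope 99/51.77, offset 15.41.
AQI = 251 + 99/51.77·15.41 ≈ 280.47 ⇒ 280.
Site D: 233.44 lies in 216.05–267.82, so I_lo=251, I_hi=350, C_lo=216.05, C_hi=267.82.
(350−251)/(267.82−216.05) × (233.44−216.05) + 251 = 99/51.77 × 17.39 + 251 ≈ 284.25 → 284.
AQIs: Site B=164, Site F=185, Site K=280, Site D=284. Sum = 164 + 185 + 280 + 284 = 913.

913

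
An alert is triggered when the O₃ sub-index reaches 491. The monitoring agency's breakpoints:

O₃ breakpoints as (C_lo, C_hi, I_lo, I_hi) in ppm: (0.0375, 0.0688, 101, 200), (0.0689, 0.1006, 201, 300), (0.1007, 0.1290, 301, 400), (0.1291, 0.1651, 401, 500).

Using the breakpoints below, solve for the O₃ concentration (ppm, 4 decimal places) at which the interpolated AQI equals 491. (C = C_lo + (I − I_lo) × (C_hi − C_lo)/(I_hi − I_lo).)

0.1618

AQI 491 lies in the 401–500 band, which corresponds to 0.1291–0.1651 ppm.
C = 0.1291 + (491−401)×(0.1651−0.1291)/(500−401) = 0.1291 + 90×0.0360/99 ≈ 0.161827 ppm → 0.1618 ppm to 4 dp.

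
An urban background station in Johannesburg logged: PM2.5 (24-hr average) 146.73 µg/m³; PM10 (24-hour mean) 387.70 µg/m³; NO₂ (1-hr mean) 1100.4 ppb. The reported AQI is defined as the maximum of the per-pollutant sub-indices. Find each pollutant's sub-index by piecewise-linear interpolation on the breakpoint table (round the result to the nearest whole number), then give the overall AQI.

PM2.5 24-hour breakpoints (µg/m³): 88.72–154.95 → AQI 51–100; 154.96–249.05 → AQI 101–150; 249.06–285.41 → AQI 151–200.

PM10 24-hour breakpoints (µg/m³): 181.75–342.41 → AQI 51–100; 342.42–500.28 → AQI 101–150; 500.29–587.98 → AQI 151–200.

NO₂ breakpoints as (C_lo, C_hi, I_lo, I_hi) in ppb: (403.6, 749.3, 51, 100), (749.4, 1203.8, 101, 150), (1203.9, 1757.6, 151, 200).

139

PM2.5 146.73: bracket 88.72–154.95 → index 51–100; slope 49/66.23, offset 58.01.
AQI = 51 + 49/66.23·58.01 ≈ 93.92 ⇒ 94.
PM10: 387.70 ∈ [342.42, 500.28] ↔ index [101, 150].
101 + (387.70−342.42)·(150−101)/(500.28−342.42) = 101 + 45.28·49/157.86 ≈ 115.05, so AQI = 115.
NO₂: 1100.4 ∈ [749.4, 1203.8] ↔ index [101, 150].
101 + (1100.4−749.4)·(150−101)/(1203.8−749.4) = 101 + 351.0·49/454.4 ≈ 138.85, so AQI = 139.
Sub-indices: PM2.5→94, PM10→115, NO₂→139. Overall AQI = max = 139; dominant pollutant is NO₂.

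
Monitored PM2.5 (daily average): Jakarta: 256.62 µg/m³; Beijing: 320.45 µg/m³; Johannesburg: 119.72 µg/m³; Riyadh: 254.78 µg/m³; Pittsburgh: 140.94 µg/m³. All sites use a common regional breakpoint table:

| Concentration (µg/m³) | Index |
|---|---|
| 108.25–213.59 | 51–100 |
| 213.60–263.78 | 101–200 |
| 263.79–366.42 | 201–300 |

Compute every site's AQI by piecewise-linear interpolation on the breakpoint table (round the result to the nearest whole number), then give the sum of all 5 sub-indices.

746

Jakarta: row 213.60–263.78 (AQI 101–200). (200−101)·(256.62−213.60)/(263.78−213.60) + 101 = 99·43.02/50.18 + 101 ≈ 185.87 → 186.
Beijing: 320.45 lies in 263.79–366.42, so I_lo=201, I_hi=300, C_lo=263.79, C_hi=366.42.
(300−201)/(366.42−263.79) × (320.45−263.79) + 201 = 99/102.63 × 56.66 + 201 ≈ 255.66 → 256.
Johannesburg: row 108.25–213.59 (AQI 51–100). (100−51)·(119.72−108.25)/(213.59−108.25) + 51 = 49·11.47/105.34 + 51 ≈ 56.34 → 56.
Riyadh: row 213.60–263.78 (AQI 101–200). (200−101)·(254.78−213.60)/(263.78−213.60) + 101 = 99·41.18/50.18 + 101 ≈ 182.24 → 182.
Pittsburgh 140.94: bracket 108.25–213.59 → index 51–100; slope 49/105.34, offset 32.69.
AQI = 51 + 49/105.34·32.69 ≈ 66.21 ⇒ 66.
AQIs: Jakarta=186, Beijing=256, Johannesburg=56, Riyadh=182, Pittsburgh=66. Sum = 186 + 256 + 56 + 182 + 66 = 746.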